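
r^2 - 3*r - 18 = (r - 6)*(r + 3)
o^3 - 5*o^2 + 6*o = o*(o - 3)*(o - 2)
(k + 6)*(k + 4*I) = k^2 + 6*k + 4*I*k + 24*I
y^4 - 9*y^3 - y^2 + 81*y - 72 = (y - 8)*(y - 3)*(y - 1)*(y + 3)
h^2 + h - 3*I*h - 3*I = (h + 1)*(h - 3*I)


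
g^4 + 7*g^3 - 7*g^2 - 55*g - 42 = (g - 3)*(g + 1)*(g + 2)*(g + 7)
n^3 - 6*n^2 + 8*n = n*(n - 4)*(n - 2)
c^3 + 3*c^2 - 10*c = c*(c - 2)*(c + 5)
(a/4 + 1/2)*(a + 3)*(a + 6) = a^3/4 + 11*a^2/4 + 9*a + 9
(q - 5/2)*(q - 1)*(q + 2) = q^3 - 3*q^2/2 - 9*q/2 + 5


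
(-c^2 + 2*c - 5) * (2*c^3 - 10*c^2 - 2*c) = -2*c^5 + 14*c^4 - 28*c^3 + 46*c^2 + 10*c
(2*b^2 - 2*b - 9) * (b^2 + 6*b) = 2*b^4 + 10*b^3 - 21*b^2 - 54*b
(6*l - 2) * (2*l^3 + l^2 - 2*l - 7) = 12*l^4 + 2*l^3 - 14*l^2 - 38*l + 14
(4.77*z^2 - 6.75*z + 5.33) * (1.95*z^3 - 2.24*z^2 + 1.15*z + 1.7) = 9.3015*z^5 - 23.8473*z^4 + 30.999*z^3 - 11.5927*z^2 - 5.3455*z + 9.061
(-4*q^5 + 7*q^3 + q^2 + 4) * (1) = -4*q^5 + 7*q^3 + q^2 + 4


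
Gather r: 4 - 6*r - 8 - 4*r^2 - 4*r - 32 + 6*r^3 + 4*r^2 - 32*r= 6*r^3 - 42*r - 36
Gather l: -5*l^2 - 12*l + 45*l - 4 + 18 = -5*l^2 + 33*l + 14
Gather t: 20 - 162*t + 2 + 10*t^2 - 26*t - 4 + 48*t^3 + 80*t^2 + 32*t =48*t^3 + 90*t^2 - 156*t + 18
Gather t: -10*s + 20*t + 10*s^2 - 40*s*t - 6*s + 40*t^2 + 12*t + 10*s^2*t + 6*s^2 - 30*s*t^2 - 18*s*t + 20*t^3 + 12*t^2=16*s^2 - 16*s + 20*t^3 + t^2*(52 - 30*s) + t*(10*s^2 - 58*s + 32)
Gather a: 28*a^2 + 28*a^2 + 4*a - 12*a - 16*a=56*a^2 - 24*a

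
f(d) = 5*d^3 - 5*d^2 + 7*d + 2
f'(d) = 15*d^2 - 10*d + 7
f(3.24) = 142.25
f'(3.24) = 132.06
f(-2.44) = -117.48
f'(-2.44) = 120.70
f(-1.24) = -23.90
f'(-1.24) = 42.46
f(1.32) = 14.03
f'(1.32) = 19.94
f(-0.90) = -12.00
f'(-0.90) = 28.15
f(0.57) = 5.29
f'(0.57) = 6.17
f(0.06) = 2.40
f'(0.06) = 6.45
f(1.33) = 14.23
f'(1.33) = 20.23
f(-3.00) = -199.00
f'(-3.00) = 172.00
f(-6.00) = -1300.00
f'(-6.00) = 607.00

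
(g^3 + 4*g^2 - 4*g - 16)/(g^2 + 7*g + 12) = (g^2 - 4)/(g + 3)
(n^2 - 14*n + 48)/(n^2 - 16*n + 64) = (n - 6)/(n - 8)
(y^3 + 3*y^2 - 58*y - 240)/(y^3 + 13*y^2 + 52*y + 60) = (y - 8)/(y + 2)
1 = 1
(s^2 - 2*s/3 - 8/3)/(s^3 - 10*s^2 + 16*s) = (s + 4/3)/(s*(s - 8))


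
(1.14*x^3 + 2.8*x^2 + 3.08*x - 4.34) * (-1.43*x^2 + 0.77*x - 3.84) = -1.6302*x^5 - 3.1262*x^4 - 6.626*x^3 - 2.1742*x^2 - 15.169*x + 16.6656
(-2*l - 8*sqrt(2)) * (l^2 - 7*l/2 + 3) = -2*l^3 - 8*sqrt(2)*l^2 + 7*l^2 - 6*l + 28*sqrt(2)*l - 24*sqrt(2)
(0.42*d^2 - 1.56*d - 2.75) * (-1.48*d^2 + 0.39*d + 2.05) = -0.6216*d^4 + 2.4726*d^3 + 4.3226*d^2 - 4.2705*d - 5.6375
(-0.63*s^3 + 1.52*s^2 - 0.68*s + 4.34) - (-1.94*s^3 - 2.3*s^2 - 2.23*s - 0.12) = 1.31*s^3 + 3.82*s^2 + 1.55*s + 4.46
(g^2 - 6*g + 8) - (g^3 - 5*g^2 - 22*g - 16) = -g^3 + 6*g^2 + 16*g + 24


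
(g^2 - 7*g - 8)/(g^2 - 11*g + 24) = (g + 1)/(g - 3)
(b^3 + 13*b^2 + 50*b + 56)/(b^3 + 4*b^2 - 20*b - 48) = (b^2 + 11*b + 28)/(b^2 + 2*b - 24)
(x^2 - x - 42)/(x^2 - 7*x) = (x + 6)/x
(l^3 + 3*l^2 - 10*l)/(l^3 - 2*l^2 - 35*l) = (l - 2)/(l - 7)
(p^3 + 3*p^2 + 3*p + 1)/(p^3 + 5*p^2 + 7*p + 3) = (p + 1)/(p + 3)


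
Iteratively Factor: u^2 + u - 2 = (u + 2)*(u - 1)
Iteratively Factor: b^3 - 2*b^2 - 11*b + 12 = (b - 1)*(b^2 - b - 12) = (b - 4)*(b - 1)*(b + 3)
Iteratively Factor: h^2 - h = (h)*(h - 1)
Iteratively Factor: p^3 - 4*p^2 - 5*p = (p - 5)*(p^2 + p) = p*(p - 5)*(p + 1)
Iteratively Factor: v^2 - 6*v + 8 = (v - 4)*(v - 2)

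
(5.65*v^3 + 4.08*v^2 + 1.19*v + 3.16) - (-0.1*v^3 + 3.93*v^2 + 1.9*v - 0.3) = 5.75*v^3 + 0.15*v^2 - 0.71*v + 3.46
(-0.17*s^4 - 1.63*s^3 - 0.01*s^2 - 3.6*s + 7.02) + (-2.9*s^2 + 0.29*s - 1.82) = -0.17*s^4 - 1.63*s^3 - 2.91*s^2 - 3.31*s + 5.2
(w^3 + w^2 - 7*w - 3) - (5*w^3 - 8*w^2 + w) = -4*w^3 + 9*w^2 - 8*w - 3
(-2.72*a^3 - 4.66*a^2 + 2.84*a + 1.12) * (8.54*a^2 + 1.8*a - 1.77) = -23.2288*a^5 - 44.6924*a^4 + 20.68*a^3 + 22.925*a^2 - 3.0108*a - 1.9824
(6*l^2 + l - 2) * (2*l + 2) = 12*l^3 + 14*l^2 - 2*l - 4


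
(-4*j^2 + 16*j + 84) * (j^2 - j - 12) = -4*j^4 + 20*j^3 + 116*j^2 - 276*j - 1008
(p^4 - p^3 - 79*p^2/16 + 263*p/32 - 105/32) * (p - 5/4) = p^5 - 9*p^4/4 - 59*p^3/16 + 921*p^2/64 - 1735*p/128 + 525/128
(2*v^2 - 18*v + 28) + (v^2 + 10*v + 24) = 3*v^2 - 8*v + 52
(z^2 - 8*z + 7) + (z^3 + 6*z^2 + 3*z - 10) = z^3 + 7*z^2 - 5*z - 3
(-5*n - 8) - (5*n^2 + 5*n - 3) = -5*n^2 - 10*n - 5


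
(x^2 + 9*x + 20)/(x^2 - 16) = (x + 5)/(x - 4)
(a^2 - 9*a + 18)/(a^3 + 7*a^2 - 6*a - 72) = (a - 6)/(a^2 + 10*a + 24)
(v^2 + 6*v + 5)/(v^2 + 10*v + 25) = (v + 1)/(v + 5)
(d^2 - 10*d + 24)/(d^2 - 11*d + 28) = (d - 6)/(d - 7)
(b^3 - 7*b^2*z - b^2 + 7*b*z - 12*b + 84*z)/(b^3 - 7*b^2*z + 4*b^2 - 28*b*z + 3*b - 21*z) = (b - 4)/(b + 1)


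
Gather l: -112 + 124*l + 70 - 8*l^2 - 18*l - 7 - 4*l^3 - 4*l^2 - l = -4*l^3 - 12*l^2 + 105*l - 49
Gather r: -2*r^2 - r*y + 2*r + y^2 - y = -2*r^2 + r*(2 - y) + y^2 - y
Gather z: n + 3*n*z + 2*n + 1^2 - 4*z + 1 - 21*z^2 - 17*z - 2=3*n - 21*z^2 + z*(3*n - 21)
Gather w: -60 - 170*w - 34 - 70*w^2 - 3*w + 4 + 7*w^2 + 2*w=-63*w^2 - 171*w - 90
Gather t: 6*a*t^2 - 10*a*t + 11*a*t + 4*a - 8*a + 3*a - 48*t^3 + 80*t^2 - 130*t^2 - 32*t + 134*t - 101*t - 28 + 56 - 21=-a - 48*t^3 + t^2*(6*a - 50) + t*(a + 1) + 7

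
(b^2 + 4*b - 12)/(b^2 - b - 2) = (b + 6)/(b + 1)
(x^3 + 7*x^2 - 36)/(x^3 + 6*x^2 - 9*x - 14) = (x^2 + 9*x + 18)/(x^2 + 8*x + 7)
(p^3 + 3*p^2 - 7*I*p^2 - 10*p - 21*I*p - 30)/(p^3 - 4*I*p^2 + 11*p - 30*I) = (p + 3)/(p + 3*I)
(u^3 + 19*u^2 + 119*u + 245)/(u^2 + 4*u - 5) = (u^2 + 14*u + 49)/(u - 1)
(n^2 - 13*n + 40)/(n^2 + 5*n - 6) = (n^2 - 13*n + 40)/(n^2 + 5*n - 6)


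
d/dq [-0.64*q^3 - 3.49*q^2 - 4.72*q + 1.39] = -1.92*q^2 - 6.98*q - 4.72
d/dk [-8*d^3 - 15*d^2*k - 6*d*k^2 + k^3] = -15*d^2 - 12*d*k + 3*k^2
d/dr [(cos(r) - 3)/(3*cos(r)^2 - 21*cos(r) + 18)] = (cos(r)^2 - 6*cos(r) + 15)*sin(r)/(3*(cos(r)^2 - 7*cos(r) + 6)^2)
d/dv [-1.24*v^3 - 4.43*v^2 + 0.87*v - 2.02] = -3.72*v^2 - 8.86*v + 0.87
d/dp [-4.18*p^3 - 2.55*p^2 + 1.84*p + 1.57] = -12.54*p^2 - 5.1*p + 1.84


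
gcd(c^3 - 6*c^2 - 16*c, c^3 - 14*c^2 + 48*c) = c^2 - 8*c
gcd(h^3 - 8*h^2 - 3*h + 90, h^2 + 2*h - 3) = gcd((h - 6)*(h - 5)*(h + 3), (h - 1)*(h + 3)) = h + 3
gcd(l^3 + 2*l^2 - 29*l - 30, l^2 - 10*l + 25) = l - 5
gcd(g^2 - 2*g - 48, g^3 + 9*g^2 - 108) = g + 6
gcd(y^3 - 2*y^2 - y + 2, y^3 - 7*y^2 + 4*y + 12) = y^2 - y - 2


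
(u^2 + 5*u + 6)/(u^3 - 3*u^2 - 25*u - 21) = (u + 2)/(u^2 - 6*u - 7)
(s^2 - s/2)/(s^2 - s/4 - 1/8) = 4*s/(4*s + 1)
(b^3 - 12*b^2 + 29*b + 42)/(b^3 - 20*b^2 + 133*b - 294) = (b + 1)/(b - 7)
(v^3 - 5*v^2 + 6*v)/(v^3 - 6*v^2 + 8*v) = (v - 3)/(v - 4)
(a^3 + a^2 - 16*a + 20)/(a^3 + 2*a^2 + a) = (a^3 + a^2 - 16*a + 20)/(a*(a^2 + 2*a + 1))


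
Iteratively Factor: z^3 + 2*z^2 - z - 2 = (z - 1)*(z^2 + 3*z + 2) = (z - 1)*(z + 2)*(z + 1)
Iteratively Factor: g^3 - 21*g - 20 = (g - 5)*(g^2 + 5*g + 4) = (g - 5)*(g + 1)*(g + 4)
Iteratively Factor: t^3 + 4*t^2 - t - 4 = (t - 1)*(t^2 + 5*t + 4) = (t - 1)*(t + 1)*(t + 4)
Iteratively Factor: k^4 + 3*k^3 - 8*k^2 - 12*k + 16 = (k + 2)*(k^3 + k^2 - 10*k + 8) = (k - 1)*(k + 2)*(k^2 + 2*k - 8) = (k - 2)*(k - 1)*(k + 2)*(k + 4)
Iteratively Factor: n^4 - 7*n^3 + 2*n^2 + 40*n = (n - 4)*(n^3 - 3*n^2 - 10*n) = (n - 4)*(n + 2)*(n^2 - 5*n) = (n - 5)*(n - 4)*(n + 2)*(n)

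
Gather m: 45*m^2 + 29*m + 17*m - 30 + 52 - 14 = 45*m^2 + 46*m + 8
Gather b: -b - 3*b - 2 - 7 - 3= -4*b - 12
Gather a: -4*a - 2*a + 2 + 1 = 3 - 6*a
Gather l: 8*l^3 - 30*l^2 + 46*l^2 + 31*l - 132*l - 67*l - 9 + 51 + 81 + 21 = 8*l^3 + 16*l^2 - 168*l + 144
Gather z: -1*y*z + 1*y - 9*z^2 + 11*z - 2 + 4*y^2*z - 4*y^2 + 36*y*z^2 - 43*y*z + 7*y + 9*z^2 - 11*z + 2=-4*y^2 + 36*y*z^2 + 8*y + z*(4*y^2 - 44*y)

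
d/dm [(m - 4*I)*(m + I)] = 2*m - 3*I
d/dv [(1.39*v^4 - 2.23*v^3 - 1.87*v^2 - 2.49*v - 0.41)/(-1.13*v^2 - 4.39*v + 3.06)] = (-3.1414*v^5 - 15.7864*v^4 + 36.593*v^3 - 15.0758*v^2 - 12.371*v - 9.4193)/(1.2769*v^4 + 9.9214*v^3 + 12.3565*v^2 - 26.8668*v + 9.3636)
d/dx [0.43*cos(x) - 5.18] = -0.43*sin(x)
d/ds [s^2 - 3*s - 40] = 2*s - 3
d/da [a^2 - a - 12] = 2*a - 1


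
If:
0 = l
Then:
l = 0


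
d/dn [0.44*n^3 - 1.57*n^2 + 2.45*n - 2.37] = 1.32*n^2 - 3.14*n + 2.45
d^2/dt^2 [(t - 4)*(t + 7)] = 2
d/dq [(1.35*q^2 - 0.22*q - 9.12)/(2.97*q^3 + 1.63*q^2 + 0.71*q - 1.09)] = (-4.0095*q^4 + 1.3068*q^3 + 82.5763*q^2 + 26.7882*q + 6.715)/(8.8209*q^6 + 9.6822*q^5 + 6.8743*q^4 - 4.16*q^3 - 3.0493*q^2 - 1.5478*q + 1.1881)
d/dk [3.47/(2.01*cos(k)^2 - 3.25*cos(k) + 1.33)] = (13.9494*cos(k) - 11.2775)*sin(k)/(2.01*cos(k)^2 - 3.25*cos(k) + 1.33)^2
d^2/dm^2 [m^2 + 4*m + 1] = 2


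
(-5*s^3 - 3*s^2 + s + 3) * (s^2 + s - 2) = -5*s^5 - 8*s^4 + 8*s^3 + 10*s^2 + s - 6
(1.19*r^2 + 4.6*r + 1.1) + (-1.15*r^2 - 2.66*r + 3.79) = 0.04*r^2 + 1.94*r + 4.89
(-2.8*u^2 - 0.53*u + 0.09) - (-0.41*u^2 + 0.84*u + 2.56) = -2.39*u^2 - 1.37*u - 2.47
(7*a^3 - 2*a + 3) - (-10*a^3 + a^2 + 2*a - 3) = 17*a^3 - a^2 - 4*a + 6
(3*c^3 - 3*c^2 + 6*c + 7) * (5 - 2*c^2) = -6*c^5 + 6*c^4 + 3*c^3 - 29*c^2 + 30*c + 35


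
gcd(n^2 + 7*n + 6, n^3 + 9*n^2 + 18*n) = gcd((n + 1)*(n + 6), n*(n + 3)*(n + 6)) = n + 6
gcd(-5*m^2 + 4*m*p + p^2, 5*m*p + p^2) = 5*m + p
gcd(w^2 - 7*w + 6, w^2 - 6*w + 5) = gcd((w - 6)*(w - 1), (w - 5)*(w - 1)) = w - 1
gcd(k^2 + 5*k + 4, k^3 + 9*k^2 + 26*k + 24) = k + 4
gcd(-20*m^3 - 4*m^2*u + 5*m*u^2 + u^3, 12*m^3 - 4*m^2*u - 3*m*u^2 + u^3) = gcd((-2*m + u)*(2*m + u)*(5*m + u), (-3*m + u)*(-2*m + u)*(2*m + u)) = -4*m^2 + u^2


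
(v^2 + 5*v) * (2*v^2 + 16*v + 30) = 2*v^4 + 26*v^3 + 110*v^2 + 150*v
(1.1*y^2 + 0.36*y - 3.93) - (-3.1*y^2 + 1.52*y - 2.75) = 4.2*y^2 - 1.16*y - 1.18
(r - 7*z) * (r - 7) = r^2 - 7*r*z - 7*r + 49*z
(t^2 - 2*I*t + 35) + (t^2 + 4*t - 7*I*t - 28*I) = 2*t^2 + 4*t - 9*I*t + 35 - 28*I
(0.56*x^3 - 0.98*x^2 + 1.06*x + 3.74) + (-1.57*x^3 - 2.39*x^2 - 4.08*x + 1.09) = -1.01*x^3 - 3.37*x^2 - 3.02*x + 4.83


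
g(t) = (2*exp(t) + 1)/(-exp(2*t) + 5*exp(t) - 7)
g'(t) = (2*exp(t) + 1)*(2*exp(2*t) - 5*exp(t))/(-exp(2*t) + 5*exp(t) - 7)^2 + 2*exp(t)/(-exp(2*t) + 5*exp(t) - 7)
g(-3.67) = -0.15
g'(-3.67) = -0.01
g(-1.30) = -0.27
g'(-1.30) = -0.15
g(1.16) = -6.02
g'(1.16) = 16.41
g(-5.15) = -0.15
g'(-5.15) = -0.00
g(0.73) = -5.53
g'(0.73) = -14.95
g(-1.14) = -0.30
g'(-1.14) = -0.19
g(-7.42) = -0.14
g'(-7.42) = -0.00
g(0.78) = -6.30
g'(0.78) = -15.40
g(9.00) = 0.00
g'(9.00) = 0.00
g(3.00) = -0.13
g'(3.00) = 0.17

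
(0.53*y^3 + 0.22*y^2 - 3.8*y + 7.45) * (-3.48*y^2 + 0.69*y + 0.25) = -1.8444*y^5 - 0.3999*y^4 + 13.5083*y^3 - 28.493*y^2 + 4.1905*y + 1.8625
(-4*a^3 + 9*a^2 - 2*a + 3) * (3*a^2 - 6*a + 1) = -12*a^5 + 51*a^4 - 64*a^3 + 30*a^2 - 20*a + 3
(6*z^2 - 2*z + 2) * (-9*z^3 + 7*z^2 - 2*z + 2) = -54*z^5 + 60*z^4 - 44*z^3 + 30*z^2 - 8*z + 4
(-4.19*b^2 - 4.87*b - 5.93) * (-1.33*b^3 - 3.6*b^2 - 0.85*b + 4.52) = 5.5727*b^5 + 21.5611*b^4 + 28.9804*b^3 + 6.5487*b^2 - 16.9719*b - 26.8036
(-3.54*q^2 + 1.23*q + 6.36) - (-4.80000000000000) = -3.54*q^2 + 1.23*q + 11.16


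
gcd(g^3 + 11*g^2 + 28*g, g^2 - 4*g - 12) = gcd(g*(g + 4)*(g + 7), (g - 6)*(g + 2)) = 1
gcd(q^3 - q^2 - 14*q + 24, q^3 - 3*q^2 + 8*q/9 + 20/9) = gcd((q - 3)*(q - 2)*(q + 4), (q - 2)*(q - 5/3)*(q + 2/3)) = q - 2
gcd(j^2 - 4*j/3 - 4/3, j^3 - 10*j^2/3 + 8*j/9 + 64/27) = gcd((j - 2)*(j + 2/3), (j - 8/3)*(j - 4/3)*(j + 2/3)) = j + 2/3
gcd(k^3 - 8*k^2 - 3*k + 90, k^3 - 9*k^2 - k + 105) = k^2 - 2*k - 15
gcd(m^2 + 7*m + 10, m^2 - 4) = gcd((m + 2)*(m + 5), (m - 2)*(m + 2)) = m + 2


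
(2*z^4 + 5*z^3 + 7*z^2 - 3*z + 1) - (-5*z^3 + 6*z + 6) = 2*z^4 + 10*z^3 + 7*z^2 - 9*z - 5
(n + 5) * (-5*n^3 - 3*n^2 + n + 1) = -5*n^4 - 28*n^3 - 14*n^2 + 6*n + 5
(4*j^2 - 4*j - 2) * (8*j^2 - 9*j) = 32*j^4 - 68*j^3 + 20*j^2 + 18*j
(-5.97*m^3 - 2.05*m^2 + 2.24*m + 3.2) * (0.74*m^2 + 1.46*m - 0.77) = -4.4178*m^5 - 10.2332*m^4 + 3.2615*m^3 + 7.2169*m^2 + 2.9472*m - 2.464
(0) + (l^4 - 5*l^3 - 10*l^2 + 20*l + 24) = l^4 - 5*l^3 - 10*l^2 + 20*l + 24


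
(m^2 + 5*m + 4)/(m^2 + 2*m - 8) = (m + 1)/(m - 2)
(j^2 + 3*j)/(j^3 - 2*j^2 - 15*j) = 1/(j - 5)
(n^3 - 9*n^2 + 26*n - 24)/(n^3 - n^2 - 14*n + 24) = (n - 4)/(n + 4)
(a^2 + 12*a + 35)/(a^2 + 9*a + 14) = (a + 5)/(a + 2)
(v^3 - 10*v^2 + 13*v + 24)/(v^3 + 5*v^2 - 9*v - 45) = (v^2 - 7*v - 8)/(v^2 + 8*v + 15)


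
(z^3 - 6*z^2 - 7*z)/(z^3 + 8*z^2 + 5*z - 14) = z*(z^2 - 6*z - 7)/(z^3 + 8*z^2 + 5*z - 14)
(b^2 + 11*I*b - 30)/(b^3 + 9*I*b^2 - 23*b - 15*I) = (b + 6*I)/(b^2 + 4*I*b - 3)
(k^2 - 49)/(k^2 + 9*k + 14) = (k - 7)/(k + 2)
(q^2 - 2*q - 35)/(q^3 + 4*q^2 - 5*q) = (q - 7)/(q*(q - 1))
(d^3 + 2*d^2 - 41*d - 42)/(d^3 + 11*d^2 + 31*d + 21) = (d - 6)/(d + 3)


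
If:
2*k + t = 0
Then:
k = -t/2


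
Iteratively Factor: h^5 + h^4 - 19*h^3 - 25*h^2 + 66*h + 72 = (h - 4)*(h^4 + 5*h^3 + h^2 - 21*h - 18) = (h - 4)*(h - 2)*(h^3 + 7*h^2 + 15*h + 9) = (h - 4)*(h - 2)*(h + 1)*(h^2 + 6*h + 9) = (h - 4)*(h - 2)*(h + 1)*(h + 3)*(h + 3)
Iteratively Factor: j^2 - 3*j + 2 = (j - 2)*(j - 1)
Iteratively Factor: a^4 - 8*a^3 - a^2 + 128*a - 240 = (a + 4)*(a^3 - 12*a^2 + 47*a - 60) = (a - 3)*(a + 4)*(a^2 - 9*a + 20) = (a - 5)*(a - 3)*(a + 4)*(a - 4)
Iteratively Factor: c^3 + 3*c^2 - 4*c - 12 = (c + 3)*(c^2 - 4) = (c - 2)*(c + 3)*(c + 2)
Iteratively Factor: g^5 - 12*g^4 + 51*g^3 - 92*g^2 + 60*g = (g - 3)*(g^4 - 9*g^3 + 24*g^2 - 20*g) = g*(g - 3)*(g^3 - 9*g^2 + 24*g - 20) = g*(g - 3)*(g - 2)*(g^2 - 7*g + 10) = g*(g - 5)*(g - 3)*(g - 2)*(g - 2)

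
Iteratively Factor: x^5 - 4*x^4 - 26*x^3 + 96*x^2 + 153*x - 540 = (x - 5)*(x^4 + x^3 - 21*x^2 - 9*x + 108) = (x - 5)*(x + 3)*(x^3 - 2*x^2 - 15*x + 36) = (x - 5)*(x - 3)*(x + 3)*(x^2 + x - 12) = (x - 5)*(x - 3)^2*(x + 3)*(x + 4)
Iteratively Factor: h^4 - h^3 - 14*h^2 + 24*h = (h - 3)*(h^3 + 2*h^2 - 8*h) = (h - 3)*(h + 4)*(h^2 - 2*h) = h*(h - 3)*(h + 4)*(h - 2)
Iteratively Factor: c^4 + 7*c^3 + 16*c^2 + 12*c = (c + 3)*(c^3 + 4*c^2 + 4*c) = (c + 2)*(c + 3)*(c^2 + 2*c) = (c + 2)^2*(c + 3)*(c)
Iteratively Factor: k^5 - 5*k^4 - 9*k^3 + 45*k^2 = (k)*(k^4 - 5*k^3 - 9*k^2 + 45*k) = k^2*(k^3 - 5*k^2 - 9*k + 45) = k^2*(k + 3)*(k^2 - 8*k + 15) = k^2*(k - 5)*(k + 3)*(k - 3)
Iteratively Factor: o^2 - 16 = (o - 4)*(o + 4)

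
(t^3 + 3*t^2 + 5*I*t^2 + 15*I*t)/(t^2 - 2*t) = (t^2 + t*(3 + 5*I) + 15*I)/(t - 2)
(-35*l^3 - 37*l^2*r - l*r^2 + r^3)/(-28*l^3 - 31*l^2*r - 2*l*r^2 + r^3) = (5*l + r)/(4*l + r)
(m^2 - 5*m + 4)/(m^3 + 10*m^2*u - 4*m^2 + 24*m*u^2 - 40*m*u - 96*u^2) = (m - 1)/(m^2 + 10*m*u + 24*u^2)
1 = 1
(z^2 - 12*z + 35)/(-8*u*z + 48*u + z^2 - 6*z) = (-z^2 + 12*z - 35)/(8*u*z - 48*u - z^2 + 6*z)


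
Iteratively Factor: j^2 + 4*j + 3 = (j + 3)*(j + 1)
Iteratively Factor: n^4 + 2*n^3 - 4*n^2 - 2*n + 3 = (n + 3)*(n^3 - n^2 - n + 1) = (n - 1)*(n + 3)*(n^2 - 1) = (n - 1)^2*(n + 3)*(n + 1)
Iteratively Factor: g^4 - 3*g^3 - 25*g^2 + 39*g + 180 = (g - 4)*(g^3 + g^2 - 21*g - 45) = (g - 4)*(g + 3)*(g^2 - 2*g - 15) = (g - 4)*(g + 3)^2*(g - 5)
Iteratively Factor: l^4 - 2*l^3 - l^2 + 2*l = (l - 1)*(l^3 - l^2 - 2*l) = l*(l - 1)*(l^2 - l - 2) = l*(l - 1)*(l + 1)*(l - 2)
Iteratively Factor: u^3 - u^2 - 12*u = (u)*(u^2 - u - 12) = u*(u - 4)*(u + 3)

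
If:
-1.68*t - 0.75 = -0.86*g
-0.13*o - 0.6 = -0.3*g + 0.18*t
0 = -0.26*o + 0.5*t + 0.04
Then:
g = 5.36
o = 4.57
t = 2.30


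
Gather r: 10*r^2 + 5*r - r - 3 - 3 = 10*r^2 + 4*r - 6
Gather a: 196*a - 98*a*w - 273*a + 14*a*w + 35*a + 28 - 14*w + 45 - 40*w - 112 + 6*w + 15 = a*(-84*w - 42) - 48*w - 24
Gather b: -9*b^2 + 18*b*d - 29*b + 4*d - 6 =-9*b^2 + b*(18*d - 29) + 4*d - 6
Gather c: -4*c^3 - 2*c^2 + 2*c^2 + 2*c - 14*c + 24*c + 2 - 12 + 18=-4*c^3 + 12*c + 8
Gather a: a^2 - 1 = a^2 - 1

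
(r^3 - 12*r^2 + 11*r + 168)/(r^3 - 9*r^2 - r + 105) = (r - 8)/(r - 5)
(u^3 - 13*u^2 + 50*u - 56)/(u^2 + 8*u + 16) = (u^3 - 13*u^2 + 50*u - 56)/(u^2 + 8*u + 16)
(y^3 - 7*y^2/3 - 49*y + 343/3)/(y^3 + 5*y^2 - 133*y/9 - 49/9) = 3*(y - 7)/(3*y + 1)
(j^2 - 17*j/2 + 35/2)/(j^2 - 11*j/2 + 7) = (j - 5)/(j - 2)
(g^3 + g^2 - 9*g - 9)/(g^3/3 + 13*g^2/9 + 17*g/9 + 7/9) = 9*(g^2 - 9)/(3*g^2 + 10*g + 7)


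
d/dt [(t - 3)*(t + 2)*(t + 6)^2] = 4*t^3 + 33*t^2 + 36*t - 108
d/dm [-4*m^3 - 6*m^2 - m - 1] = -12*m^2 - 12*m - 1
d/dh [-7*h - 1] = -7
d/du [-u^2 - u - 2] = -2*u - 1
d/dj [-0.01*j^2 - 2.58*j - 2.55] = -0.02*j - 2.58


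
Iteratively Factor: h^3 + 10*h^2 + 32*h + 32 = (h + 2)*(h^2 + 8*h + 16) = (h + 2)*(h + 4)*(h + 4)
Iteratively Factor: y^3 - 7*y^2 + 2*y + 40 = (y - 5)*(y^2 - 2*y - 8) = (y - 5)*(y - 4)*(y + 2)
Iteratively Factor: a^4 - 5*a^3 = (a - 5)*(a^3) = a*(a - 5)*(a^2) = a^2*(a - 5)*(a)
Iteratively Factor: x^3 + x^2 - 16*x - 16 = (x + 1)*(x^2 - 16) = (x - 4)*(x + 1)*(x + 4)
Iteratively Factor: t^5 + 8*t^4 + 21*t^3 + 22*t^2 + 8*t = (t)*(t^4 + 8*t^3 + 21*t^2 + 22*t + 8) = t*(t + 1)*(t^3 + 7*t^2 + 14*t + 8) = t*(t + 1)^2*(t^2 + 6*t + 8) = t*(t + 1)^2*(t + 2)*(t + 4)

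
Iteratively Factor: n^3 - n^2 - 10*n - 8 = (n + 1)*(n^2 - 2*n - 8) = (n + 1)*(n + 2)*(n - 4)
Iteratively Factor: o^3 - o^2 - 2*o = (o + 1)*(o^2 - 2*o) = o*(o + 1)*(o - 2)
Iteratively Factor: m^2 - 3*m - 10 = (m - 5)*(m + 2)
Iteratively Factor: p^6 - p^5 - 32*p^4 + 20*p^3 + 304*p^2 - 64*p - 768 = (p + 3)*(p^5 - 4*p^4 - 20*p^3 + 80*p^2 + 64*p - 256) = (p - 2)*(p + 3)*(p^4 - 2*p^3 - 24*p^2 + 32*p + 128) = (p - 4)*(p - 2)*(p + 3)*(p^3 + 2*p^2 - 16*p - 32) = (p - 4)^2*(p - 2)*(p + 3)*(p^2 + 6*p + 8) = (p - 4)^2*(p - 2)*(p + 3)*(p + 4)*(p + 2)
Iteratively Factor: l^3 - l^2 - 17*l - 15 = (l + 1)*(l^2 - 2*l - 15) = (l + 1)*(l + 3)*(l - 5)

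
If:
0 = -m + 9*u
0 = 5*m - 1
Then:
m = 1/5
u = 1/45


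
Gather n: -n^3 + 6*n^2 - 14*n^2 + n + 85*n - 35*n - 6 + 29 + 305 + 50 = -n^3 - 8*n^2 + 51*n + 378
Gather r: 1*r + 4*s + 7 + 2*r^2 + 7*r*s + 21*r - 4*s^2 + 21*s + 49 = 2*r^2 + r*(7*s + 22) - 4*s^2 + 25*s + 56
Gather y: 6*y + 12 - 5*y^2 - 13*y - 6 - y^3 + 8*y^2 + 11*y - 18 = -y^3 + 3*y^2 + 4*y - 12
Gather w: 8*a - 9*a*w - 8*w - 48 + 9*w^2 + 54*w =8*a + 9*w^2 + w*(46 - 9*a) - 48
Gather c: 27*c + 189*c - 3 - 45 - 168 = 216*c - 216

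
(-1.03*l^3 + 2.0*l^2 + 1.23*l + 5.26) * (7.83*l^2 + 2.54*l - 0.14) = -8.0649*l^5 + 13.0438*l^4 + 14.8551*l^3 + 44.03*l^2 + 13.1882*l - 0.7364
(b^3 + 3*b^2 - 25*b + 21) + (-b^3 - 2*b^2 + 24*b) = b^2 - b + 21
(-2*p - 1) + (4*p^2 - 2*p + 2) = 4*p^2 - 4*p + 1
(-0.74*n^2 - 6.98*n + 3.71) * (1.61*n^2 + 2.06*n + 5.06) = -1.1914*n^4 - 12.7622*n^3 - 12.1501*n^2 - 27.6762*n + 18.7726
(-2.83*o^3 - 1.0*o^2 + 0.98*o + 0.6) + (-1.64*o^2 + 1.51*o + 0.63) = -2.83*o^3 - 2.64*o^2 + 2.49*o + 1.23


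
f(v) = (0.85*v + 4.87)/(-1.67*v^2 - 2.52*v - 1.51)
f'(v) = (0.85*v + 4.87)*(3.34*v + 2.52)/(-1.67*v^2 - 2.52*v - 1.51)^2 + 0.85/(-1.67*v^2 - 2.52*v - 1.51) = (1.4195*v^2 + 16.2658*v + 10.9889)/(2.7889*v^4 + 8.4168*v^3 + 11.3938*v^2 + 7.6104*v + 2.2801)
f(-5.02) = -0.02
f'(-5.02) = -0.04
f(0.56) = -1.55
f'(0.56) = 1.73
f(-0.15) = -4.05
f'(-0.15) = 6.27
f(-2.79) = -0.33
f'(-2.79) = -0.42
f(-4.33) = -0.05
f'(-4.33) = -0.07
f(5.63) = -0.14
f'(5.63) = 0.03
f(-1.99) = -1.02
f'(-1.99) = -1.63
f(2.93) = -0.32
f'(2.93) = 0.13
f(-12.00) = 0.03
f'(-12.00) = 0.00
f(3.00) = -0.31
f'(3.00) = 0.12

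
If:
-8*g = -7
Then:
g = 7/8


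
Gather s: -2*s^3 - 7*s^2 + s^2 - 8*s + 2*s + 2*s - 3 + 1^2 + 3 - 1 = -2*s^3 - 6*s^2 - 4*s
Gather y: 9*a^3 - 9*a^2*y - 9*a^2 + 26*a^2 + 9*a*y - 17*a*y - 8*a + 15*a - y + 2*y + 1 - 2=9*a^3 + 17*a^2 + 7*a + y*(-9*a^2 - 8*a + 1) - 1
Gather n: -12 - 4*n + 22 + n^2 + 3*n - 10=n^2 - n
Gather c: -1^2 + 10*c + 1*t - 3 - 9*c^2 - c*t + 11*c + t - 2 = -9*c^2 + c*(21 - t) + 2*t - 6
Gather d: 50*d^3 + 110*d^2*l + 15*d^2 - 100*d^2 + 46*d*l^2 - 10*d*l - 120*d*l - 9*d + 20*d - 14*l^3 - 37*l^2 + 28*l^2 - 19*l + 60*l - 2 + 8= 50*d^3 + d^2*(110*l - 85) + d*(46*l^2 - 130*l + 11) - 14*l^3 - 9*l^2 + 41*l + 6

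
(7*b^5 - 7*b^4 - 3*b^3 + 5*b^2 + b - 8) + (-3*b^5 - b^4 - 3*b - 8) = 4*b^5 - 8*b^4 - 3*b^3 + 5*b^2 - 2*b - 16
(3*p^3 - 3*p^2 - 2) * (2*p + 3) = 6*p^4 + 3*p^3 - 9*p^2 - 4*p - 6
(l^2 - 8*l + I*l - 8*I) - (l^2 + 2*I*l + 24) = -8*l - I*l - 24 - 8*I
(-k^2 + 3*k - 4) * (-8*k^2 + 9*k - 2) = 8*k^4 - 33*k^3 + 61*k^2 - 42*k + 8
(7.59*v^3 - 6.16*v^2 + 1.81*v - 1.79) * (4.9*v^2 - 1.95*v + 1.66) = 37.191*v^5 - 44.9845*v^4 + 33.4804*v^3 - 22.5261*v^2 + 6.4951*v - 2.9714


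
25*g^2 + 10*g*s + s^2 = (5*g + s)^2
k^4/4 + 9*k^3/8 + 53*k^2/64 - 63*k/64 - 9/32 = (k/4 + 1/2)*(k - 3/4)*(k + 1/4)*(k + 3)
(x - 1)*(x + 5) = x^2 + 4*x - 5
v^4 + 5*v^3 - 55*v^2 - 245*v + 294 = (v - 7)*(v - 1)*(v + 6)*(v + 7)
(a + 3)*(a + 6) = a^2 + 9*a + 18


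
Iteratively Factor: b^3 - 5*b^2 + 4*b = (b)*(b^2 - 5*b + 4) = b*(b - 1)*(b - 4)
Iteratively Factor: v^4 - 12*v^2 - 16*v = (v)*(v^3 - 12*v - 16) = v*(v + 2)*(v^2 - 2*v - 8) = v*(v + 2)^2*(v - 4)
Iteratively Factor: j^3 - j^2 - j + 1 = (j - 1)*(j^2 - 1) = (j - 1)*(j + 1)*(j - 1)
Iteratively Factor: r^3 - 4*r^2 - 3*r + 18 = (r + 2)*(r^2 - 6*r + 9) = (r - 3)*(r + 2)*(r - 3)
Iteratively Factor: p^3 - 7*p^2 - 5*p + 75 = (p + 3)*(p^2 - 10*p + 25) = (p - 5)*(p + 3)*(p - 5)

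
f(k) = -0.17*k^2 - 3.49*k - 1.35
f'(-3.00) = -2.47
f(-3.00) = 7.59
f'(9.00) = -6.55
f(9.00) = -46.53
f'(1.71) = -4.07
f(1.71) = -7.81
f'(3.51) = -4.68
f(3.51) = -15.69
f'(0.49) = -3.66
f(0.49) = -3.10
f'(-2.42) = -2.67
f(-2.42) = 6.10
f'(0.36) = -3.61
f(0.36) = -2.63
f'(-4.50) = -1.96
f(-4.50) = 10.91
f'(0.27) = -3.58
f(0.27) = -2.30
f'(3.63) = -4.72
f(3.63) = -16.26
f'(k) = -0.34*k - 3.49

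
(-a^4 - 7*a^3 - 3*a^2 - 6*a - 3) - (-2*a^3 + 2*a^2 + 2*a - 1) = -a^4 - 5*a^3 - 5*a^2 - 8*a - 2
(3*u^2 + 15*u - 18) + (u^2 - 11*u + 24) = 4*u^2 + 4*u + 6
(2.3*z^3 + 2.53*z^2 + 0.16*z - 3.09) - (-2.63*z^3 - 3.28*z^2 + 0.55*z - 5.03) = 4.93*z^3 + 5.81*z^2 - 0.39*z + 1.94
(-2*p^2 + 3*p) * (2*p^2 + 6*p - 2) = -4*p^4 - 6*p^3 + 22*p^2 - 6*p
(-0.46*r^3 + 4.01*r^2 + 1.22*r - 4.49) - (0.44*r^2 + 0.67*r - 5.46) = -0.46*r^3 + 3.57*r^2 + 0.55*r + 0.97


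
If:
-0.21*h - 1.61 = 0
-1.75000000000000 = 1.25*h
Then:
No Solution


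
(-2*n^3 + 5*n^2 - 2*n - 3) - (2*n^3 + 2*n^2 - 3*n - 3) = -4*n^3 + 3*n^2 + n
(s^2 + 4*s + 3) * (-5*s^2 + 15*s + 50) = -5*s^4 - 5*s^3 + 95*s^2 + 245*s + 150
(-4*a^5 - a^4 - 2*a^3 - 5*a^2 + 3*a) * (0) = 0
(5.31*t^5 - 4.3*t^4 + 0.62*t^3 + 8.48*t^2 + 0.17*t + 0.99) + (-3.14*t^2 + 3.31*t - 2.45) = 5.31*t^5 - 4.3*t^4 + 0.62*t^3 + 5.34*t^2 + 3.48*t - 1.46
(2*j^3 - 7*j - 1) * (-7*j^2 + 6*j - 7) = -14*j^5 + 12*j^4 + 35*j^3 - 35*j^2 + 43*j + 7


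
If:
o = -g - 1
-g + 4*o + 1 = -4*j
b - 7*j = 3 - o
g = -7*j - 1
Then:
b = 3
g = -25/39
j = -2/39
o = -14/39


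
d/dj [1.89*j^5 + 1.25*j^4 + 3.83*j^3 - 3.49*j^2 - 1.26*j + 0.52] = 9.45*j^4 + 5.0*j^3 + 11.49*j^2 - 6.98*j - 1.26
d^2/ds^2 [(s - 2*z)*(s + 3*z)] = 2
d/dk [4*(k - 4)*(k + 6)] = 8*k + 8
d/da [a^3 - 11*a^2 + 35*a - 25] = 3*a^2 - 22*a + 35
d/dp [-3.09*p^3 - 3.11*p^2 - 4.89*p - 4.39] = -9.27*p^2 - 6.22*p - 4.89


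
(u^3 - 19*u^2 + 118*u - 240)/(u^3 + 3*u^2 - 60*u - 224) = (u^2 - 11*u + 30)/(u^2 + 11*u + 28)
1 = 1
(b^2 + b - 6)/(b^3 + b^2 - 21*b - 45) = (b - 2)/(b^2 - 2*b - 15)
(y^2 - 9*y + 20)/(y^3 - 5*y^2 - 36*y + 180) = (y - 4)/(y^2 - 36)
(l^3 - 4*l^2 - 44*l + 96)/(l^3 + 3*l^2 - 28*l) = (l^3 - 4*l^2 - 44*l + 96)/(l*(l^2 + 3*l - 28))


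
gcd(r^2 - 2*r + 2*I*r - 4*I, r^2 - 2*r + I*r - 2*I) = r - 2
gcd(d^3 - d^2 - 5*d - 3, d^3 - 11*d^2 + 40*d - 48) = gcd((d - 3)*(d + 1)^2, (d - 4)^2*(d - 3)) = d - 3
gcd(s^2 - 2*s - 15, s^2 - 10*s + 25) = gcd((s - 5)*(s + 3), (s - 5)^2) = s - 5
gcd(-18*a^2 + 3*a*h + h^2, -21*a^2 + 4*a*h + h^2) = 3*a - h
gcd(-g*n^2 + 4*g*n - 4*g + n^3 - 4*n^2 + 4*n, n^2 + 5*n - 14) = n - 2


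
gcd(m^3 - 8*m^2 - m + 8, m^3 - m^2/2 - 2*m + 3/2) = m - 1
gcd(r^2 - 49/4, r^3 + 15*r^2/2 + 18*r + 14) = r + 7/2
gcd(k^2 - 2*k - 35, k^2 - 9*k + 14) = k - 7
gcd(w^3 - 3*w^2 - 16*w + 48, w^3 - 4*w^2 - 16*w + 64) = w^2 - 16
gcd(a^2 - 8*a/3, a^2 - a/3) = a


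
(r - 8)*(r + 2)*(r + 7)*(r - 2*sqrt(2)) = r^4 - 2*sqrt(2)*r^3 + r^3 - 58*r^2 - 2*sqrt(2)*r^2 - 112*r + 116*sqrt(2)*r + 224*sqrt(2)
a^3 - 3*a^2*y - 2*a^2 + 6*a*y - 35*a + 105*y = (a - 7)*(a + 5)*(a - 3*y)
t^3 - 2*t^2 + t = t*(t - 1)^2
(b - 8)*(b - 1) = b^2 - 9*b + 8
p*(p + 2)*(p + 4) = p^3 + 6*p^2 + 8*p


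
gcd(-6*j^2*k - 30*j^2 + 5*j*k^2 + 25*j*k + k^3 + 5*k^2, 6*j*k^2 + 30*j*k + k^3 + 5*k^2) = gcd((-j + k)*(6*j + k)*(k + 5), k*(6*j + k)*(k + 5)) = 6*j*k + 30*j + k^2 + 5*k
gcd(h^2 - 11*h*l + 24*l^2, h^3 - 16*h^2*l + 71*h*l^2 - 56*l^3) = h - 8*l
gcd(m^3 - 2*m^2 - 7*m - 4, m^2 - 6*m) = 1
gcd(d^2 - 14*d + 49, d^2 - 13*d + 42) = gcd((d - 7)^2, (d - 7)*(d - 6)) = d - 7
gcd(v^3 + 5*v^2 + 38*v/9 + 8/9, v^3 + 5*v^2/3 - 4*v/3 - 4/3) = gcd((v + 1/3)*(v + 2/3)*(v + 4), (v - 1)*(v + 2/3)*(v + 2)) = v + 2/3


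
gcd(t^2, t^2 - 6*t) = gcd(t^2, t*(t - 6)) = t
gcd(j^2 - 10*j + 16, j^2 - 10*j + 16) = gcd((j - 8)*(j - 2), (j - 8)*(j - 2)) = j^2 - 10*j + 16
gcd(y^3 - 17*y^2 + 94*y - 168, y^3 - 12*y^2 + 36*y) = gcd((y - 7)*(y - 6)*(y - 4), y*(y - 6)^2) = y - 6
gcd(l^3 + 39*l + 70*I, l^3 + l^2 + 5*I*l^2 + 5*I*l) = l + 5*I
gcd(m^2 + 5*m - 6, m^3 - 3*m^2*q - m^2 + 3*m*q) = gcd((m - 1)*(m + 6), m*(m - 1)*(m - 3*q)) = m - 1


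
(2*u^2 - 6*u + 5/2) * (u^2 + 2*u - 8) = 2*u^4 - 2*u^3 - 51*u^2/2 + 53*u - 20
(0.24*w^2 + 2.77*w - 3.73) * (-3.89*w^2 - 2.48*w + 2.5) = -0.9336*w^4 - 11.3705*w^3 + 8.2401*w^2 + 16.1754*w - 9.325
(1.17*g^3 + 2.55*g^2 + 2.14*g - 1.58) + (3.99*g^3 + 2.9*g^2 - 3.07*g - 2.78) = 5.16*g^3 + 5.45*g^2 - 0.93*g - 4.36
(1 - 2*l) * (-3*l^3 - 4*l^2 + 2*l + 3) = 6*l^4 + 5*l^3 - 8*l^2 - 4*l + 3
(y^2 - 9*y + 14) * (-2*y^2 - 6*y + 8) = -2*y^4 + 12*y^3 + 34*y^2 - 156*y + 112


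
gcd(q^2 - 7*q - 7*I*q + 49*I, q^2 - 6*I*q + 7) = q - 7*I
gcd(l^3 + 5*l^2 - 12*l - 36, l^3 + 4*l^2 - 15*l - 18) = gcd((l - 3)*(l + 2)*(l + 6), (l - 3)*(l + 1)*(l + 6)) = l^2 + 3*l - 18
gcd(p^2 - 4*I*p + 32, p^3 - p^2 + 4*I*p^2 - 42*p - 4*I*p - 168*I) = p + 4*I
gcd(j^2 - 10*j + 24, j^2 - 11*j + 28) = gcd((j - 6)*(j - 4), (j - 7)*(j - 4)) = j - 4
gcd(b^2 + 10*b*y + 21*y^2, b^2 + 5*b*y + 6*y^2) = b + 3*y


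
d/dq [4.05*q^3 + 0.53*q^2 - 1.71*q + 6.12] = 12.15*q^2 + 1.06*q - 1.71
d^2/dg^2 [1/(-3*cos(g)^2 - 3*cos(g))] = (4*(1 - cos(2*g))^2 - 15*cos(g) + 6*cos(2*g) + 3*cos(3*g) - 18)/(12*(cos(g) + 1)^3*cos(g)^3)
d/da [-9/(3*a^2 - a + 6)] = 9*(6*a - 1)/(3*a^2 - a + 6)^2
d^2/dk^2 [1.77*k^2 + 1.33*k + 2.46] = 3.54000000000000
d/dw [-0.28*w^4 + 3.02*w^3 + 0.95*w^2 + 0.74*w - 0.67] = -1.12*w^3 + 9.06*w^2 + 1.9*w + 0.74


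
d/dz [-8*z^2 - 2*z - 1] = -16*z - 2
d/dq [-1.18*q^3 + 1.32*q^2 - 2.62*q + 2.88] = -3.54*q^2 + 2.64*q - 2.62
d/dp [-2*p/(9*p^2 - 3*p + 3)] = 2*(3*p^2 - 1)/(3*(9*p^4 - 6*p^3 + 7*p^2 - 2*p + 1))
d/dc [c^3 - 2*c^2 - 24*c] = 3*c^2 - 4*c - 24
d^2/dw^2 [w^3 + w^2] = 6*w + 2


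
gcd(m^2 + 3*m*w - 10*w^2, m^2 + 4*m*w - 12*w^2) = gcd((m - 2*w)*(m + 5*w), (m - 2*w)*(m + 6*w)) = -m + 2*w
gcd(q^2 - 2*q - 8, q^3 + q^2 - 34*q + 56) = q - 4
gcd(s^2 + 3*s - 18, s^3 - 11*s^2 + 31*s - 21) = s - 3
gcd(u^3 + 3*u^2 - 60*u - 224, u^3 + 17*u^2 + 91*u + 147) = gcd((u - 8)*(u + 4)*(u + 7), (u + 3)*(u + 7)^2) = u + 7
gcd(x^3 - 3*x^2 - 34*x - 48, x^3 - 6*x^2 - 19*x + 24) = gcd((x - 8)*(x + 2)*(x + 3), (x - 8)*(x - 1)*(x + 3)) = x^2 - 5*x - 24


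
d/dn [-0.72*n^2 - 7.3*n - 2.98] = -1.44*n - 7.3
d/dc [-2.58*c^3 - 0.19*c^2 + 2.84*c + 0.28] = -7.74*c^2 - 0.38*c + 2.84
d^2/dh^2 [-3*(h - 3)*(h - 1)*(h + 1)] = 18 - 18*h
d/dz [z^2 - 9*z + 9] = 2*z - 9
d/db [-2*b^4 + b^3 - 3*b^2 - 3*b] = -8*b^3 + 3*b^2 - 6*b - 3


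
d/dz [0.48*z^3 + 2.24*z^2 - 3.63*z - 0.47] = 1.44*z^2 + 4.48*z - 3.63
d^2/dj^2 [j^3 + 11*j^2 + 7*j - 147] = 6*j + 22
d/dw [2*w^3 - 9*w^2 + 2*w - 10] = 6*w^2 - 18*w + 2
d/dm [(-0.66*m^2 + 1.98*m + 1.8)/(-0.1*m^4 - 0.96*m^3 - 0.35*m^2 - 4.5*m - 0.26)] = (-0.132*m^5 - 0.0395999999999999*m^4 + 4.5216*m^3 + 8.847*m^2 + 1.6032*m + 7.5852)/(0.01*m^8 + 0.192*m^7 + 0.9916*m^6 + 1.572*m^5 + 8.8145*m^4 + 3.6492*m^3 + 20.432*m^2 + 2.34*m + 0.0676)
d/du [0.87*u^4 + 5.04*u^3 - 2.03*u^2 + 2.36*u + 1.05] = 3.48*u^3 + 15.12*u^2 - 4.06*u + 2.36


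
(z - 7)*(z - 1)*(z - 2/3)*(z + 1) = z^4 - 23*z^3/3 + 11*z^2/3 + 23*z/3 - 14/3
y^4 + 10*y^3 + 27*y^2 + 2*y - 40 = (y - 1)*(y + 2)*(y + 4)*(y + 5)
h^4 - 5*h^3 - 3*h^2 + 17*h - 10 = (h - 5)*(h - 1)^2*(h + 2)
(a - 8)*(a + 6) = a^2 - 2*a - 48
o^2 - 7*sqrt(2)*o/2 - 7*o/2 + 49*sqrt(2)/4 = (o - 7/2)*(o - 7*sqrt(2)/2)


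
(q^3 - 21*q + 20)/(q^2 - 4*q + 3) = (q^2 + q - 20)/(q - 3)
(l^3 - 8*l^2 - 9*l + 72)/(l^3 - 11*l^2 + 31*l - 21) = (l^2 - 5*l - 24)/(l^2 - 8*l + 7)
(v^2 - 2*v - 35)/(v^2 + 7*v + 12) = (v^2 - 2*v - 35)/(v^2 + 7*v + 12)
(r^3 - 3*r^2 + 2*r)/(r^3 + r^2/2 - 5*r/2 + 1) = 2*r*(r - 2)/(2*r^2 + 3*r - 2)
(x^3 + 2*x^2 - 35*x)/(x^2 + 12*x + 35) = x*(x - 5)/(x + 5)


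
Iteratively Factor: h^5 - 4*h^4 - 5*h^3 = (h + 1)*(h^4 - 5*h^3) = (h - 5)*(h + 1)*(h^3) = h*(h - 5)*(h + 1)*(h^2) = h^2*(h - 5)*(h + 1)*(h)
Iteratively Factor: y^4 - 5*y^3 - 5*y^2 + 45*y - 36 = (y + 3)*(y^3 - 8*y^2 + 19*y - 12) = (y - 3)*(y + 3)*(y^2 - 5*y + 4) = (y - 4)*(y - 3)*(y + 3)*(y - 1)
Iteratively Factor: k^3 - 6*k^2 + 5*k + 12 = (k - 4)*(k^2 - 2*k - 3) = (k - 4)*(k - 3)*(k + 1)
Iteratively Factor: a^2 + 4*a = (a)*(a + 4)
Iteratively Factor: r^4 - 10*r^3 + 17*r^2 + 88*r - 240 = (r + 3)*(r^3 - 13*r^2 + 56*r - 80) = (r - 4)*(r + 3)*(r^2 - 9*r + 20) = (r - 5)*(r - 4)*(r + 3)*(r - 4)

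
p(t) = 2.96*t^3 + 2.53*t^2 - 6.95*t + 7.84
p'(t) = 8.88*t^2 + 5.06*t - 6.95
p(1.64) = 16.30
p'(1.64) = 25.23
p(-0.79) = 13.45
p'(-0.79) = -5.41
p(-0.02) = 7.98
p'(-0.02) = -7.05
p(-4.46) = -173.44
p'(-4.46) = 147.12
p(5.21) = 458.91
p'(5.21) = 260.45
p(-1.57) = 13.53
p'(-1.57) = 6.99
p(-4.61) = -196.35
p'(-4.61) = 158.44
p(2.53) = 54.39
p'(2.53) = 62.69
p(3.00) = 89.68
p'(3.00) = 88.15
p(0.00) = 7.84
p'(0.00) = -6.95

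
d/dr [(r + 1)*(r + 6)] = 2*r + 7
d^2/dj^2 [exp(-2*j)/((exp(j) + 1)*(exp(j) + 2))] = (16*exp(4*j) + 69*exp(3*j) + 105*exp(2*j) + 66*exp(j) + 16)*exp(-2*j)/(exp(6*j) + 9*exp(5*j) + 33*exp(4*j) + 63*exp(3*j) + 66*exp(2*j) + 36*exp(j) + 8)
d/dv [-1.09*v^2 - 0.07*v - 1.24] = -2.18*v - 0.07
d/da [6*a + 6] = 6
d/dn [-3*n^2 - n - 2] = -6*n - 1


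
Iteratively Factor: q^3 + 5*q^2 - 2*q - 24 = (q - 2)*(q^2 + 7*q + 12) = (q - 2)*(q + 4)*(q + 3)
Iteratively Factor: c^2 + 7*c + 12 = (c + 4)*(c + 3)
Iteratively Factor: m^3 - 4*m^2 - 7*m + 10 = (m - 5)*(m^2 + m - 2) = (m - 5)*(m - 1)*(m + 2)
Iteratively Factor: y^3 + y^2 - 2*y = (y + 2)*(y^2 - y) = y*(y + 2)*(y - 1)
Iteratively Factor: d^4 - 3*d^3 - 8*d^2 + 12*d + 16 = (d - 2)*(d^3 - d^2 - 10*d - 8) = (d - 4)*(d - 2)*(d^2 + 3*d + 2) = (d - 4)*(d - 2)*(d + 2)*(d + 1)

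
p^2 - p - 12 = (p - 4)*(p + 3)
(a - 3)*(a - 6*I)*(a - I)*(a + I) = a^4 - 3*a^3 - 6*I*a^3 + a^2 + 18*I*a^2 - 3*a - 6*I*a + 18*I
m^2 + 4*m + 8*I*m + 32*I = (m + 4)*(m + 8*I)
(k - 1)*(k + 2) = k^2 + k - 2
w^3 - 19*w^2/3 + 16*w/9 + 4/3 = (w - 6)*(w - 2/3)*(w + 1/3)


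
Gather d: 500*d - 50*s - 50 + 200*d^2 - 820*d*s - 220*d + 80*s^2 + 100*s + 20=200*d^2 + d*(280 - 820*s) + 80*s^2 + 50*s - 30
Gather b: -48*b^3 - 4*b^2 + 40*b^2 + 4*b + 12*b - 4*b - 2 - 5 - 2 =-48*b^3 + 36*b^2 + 12*b - 9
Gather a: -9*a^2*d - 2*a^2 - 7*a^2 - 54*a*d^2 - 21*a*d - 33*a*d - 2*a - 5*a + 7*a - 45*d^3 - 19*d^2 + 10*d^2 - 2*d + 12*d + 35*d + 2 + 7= a^2*(-9*d - 9) + a*(-54*d^2 - 54*d) - 45*d^3 - 9*d^2 + 45*d + 9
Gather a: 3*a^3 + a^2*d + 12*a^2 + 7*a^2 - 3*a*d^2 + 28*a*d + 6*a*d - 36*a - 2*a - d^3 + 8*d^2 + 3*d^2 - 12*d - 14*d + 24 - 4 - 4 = 3*a^3 + a^2*(d + 19) + a*(-3*d^2 + 34*d - 38) - d^3 + 11*d^2 - 26*d + 16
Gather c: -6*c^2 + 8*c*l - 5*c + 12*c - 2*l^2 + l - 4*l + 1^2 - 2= -6*c^2 + c*(8*l + 7) - 2*l^2 - 3*l - 1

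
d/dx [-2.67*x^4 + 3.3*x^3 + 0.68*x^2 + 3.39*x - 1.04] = -10.68*x^3 + 9.9*x^2 + 1.36*x + 3.39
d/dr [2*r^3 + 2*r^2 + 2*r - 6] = 6*r^2 + 4*r + 2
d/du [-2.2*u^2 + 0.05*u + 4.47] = 0.05 - 4.4*u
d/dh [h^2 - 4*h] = 2*h - 4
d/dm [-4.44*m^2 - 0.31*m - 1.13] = -8.88*m - 0.31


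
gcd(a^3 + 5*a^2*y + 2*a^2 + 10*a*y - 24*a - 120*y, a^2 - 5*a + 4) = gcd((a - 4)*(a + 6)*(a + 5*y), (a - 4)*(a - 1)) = a - 4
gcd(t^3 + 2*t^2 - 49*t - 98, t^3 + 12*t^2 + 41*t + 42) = t^2 + 9*t + 14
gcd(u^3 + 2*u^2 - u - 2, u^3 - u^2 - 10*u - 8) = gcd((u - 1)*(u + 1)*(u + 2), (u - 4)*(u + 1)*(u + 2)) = u^2 + 3*u + 2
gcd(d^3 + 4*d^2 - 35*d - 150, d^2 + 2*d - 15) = d + 5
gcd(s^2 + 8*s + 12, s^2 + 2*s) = s + 2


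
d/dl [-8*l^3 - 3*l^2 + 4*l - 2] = -24*l^2 - 6*l + 4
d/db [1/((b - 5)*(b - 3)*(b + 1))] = (-(b - 5)*(b - 3) - (b - 5)*(b + 1) - (b - 3)*(b + 1))/((b - 5)^2*(b - 3)^2*(b + 1)^2)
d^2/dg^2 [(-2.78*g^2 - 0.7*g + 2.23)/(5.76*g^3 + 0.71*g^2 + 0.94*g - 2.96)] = (-184.467456*g^6 - 139.34592*g^5 + 960.968448*g^4 - 507.06834*g^3 - 99.081798*g^2 + 228.22674*g - 39.295864)/(191.102976*g^9 + 70.668288*g^8 + 102.27168*g^7 - 271.193833*g^6 - 55.941126*g^5 - 98.754084*g^4 + 140.378008*g^3 + 10.81584*g^2 + 24.707712*g - 25.934336)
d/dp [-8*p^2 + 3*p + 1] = 3 - 16*p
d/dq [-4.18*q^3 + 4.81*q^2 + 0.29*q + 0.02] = -12.54*q^2 + 9.62*q + 0.29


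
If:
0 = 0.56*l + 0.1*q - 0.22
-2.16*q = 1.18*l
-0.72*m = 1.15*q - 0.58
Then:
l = 0.44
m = 1.19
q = -0.24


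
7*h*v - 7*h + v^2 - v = (7*h + v)*(v - 1)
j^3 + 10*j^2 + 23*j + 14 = (j + 1)*(j + 2)*(j + 7)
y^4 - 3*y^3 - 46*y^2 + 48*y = y*(y - 8)*(y - 1)*(y + 6)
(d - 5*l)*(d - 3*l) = d^2 - 8*d*l + 15*l^2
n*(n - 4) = n^2 - 4*n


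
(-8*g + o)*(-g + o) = 8*g^2 - 9*g*o + o^2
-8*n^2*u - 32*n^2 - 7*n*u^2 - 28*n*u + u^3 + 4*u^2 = (-8*n + u)*(n + u)*(u + 4)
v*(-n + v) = -n*v + v^2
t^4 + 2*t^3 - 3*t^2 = t^2*(t - 1)*(t + 3)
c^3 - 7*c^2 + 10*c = c*(c - 5)*(c - 2)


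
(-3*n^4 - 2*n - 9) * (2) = -6*n^4 - 4*n - 18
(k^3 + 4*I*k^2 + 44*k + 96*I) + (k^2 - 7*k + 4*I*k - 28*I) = k^3 + k^2 + 4*I*k^2 + 37*k + 4*I*k + 68*I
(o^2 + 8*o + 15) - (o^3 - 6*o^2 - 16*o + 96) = -o^3 + 7*o^2 + 24*o - 81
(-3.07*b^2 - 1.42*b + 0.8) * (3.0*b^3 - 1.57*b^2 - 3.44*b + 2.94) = -9.21*b^5 + 0.5599*b^4 + 15.1902*b^3 - 5.397*b^2 - 6.9268*b + 2.352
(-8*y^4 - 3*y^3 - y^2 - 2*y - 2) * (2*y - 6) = -16*y^5 + 42*y^4 + 16*y^3 + 2*y^2 + 8*y + 12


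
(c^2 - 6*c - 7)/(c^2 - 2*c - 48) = (-c^2 + 6*c + 7)/(-c^2 + 2*c + 48)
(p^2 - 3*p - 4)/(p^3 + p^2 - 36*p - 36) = (p - 4)/(p^2 - 36)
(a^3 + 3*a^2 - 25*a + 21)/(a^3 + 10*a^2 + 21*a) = (a^2 - 4*a + 3)/(a*(a + 3))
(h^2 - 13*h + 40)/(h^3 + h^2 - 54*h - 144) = (h - 5)/(h^2 + 9*h + 18)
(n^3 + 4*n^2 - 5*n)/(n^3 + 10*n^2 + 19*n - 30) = n/(n + 6)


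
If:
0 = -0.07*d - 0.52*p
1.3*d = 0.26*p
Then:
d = 0.00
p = 0.00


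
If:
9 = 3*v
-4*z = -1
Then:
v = 3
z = 1/4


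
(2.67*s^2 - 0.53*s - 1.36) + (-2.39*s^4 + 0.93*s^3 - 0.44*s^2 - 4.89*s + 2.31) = -2.39*s^4 + 0.93*s^3 + 2.23*s^2 - 5.42*s + 0.95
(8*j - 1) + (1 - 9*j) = -j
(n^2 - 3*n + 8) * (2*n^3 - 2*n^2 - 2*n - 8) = 2*n^5 - 8*n^4 + 20*n^3 - 18*n^2 + 8*n - 64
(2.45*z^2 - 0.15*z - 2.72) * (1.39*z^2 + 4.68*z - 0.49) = 3.4055*z^4 + 11.2575*z^3 - 5.6833*z^2 - 12.6561*z + 1.3328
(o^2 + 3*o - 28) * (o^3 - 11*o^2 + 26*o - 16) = o^5 - 8*o^4 - 35*o^3 + 370*o^2 - 776*o + 448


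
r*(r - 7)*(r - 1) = r^3 - 8*r^2 + 7*r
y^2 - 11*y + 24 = (y - 8)*(y - 3)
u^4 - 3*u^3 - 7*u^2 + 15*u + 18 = (u - 3)^2*(u + 1)*(u + 2)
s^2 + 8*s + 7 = (s + 1)*(s + 7)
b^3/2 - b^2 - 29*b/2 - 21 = (b/2 + 1)*(b - 7)*(b + 3)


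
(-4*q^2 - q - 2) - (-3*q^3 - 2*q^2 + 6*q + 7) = 3*q^3 - 2*q^2 - 7*q - 9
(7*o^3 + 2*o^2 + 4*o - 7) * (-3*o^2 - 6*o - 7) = -21*o^5 - 48*o^4 - 73*o^3 - 17*o^2 + 14*o + 49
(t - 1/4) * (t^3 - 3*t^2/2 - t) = t^4 - 7*t^3/4 - 5*t^2/8 + t/4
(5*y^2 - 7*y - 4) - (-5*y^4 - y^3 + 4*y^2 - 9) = 5*y^4 + y^3 + y^2 - 7*y + 5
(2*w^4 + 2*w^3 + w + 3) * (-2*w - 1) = -4*w^5 - 6*w^4 - 2*w^3 - 2*w^2 - 7*w - 3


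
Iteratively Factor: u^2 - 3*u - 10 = (u + 2)*(u - 5)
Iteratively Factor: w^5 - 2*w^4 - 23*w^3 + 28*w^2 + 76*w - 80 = (w - 1)*(w^4 - w^3 - 24*w^2 + 4*w + 80) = (w - 5)*(w - 1)*(w^3 + 4*w^2 - 4*w - 16) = (w - 5)*(w - 1)*(w + 4)*(w^2 - 4) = (w - 5)*(w - 1)*(w + 2)*(w + 4)*(w - 2)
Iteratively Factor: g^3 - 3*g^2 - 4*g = (g + 1)*(g^2 - 4*g) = (g - 4)*(g + 1)*(g)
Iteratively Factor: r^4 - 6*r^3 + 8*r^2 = (r)*(r^3 - 6*r^2 + 8*r) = r^2*(r^2 - 6*r + 8) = r^2*(r - 4)*(r - 2)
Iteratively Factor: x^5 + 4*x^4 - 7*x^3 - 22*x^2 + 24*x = (x - 1)*(x^4 + 5*x^3 - 2*x^2 - 24*x) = x*(x - 1)*(x^3 + 5*x^2 - 2*x - 24) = x*(x - 1)*(x + 3)*(x^2 + 2*x - 8) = x*(x - 1)*(x + 3)*(x + 4)*(x - 2)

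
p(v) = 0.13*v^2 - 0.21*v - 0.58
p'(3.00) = 0.57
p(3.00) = -0.04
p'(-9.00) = -2.55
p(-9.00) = 11.84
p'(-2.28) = -0.80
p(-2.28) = 0.57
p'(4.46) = 0.95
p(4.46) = 1.07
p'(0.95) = 0.04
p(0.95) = -0.66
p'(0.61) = -0.05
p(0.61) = -0.66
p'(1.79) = 0.26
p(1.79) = -0.54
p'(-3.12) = -1.02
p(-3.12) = 1.34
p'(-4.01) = -1.25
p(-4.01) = 2.35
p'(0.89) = 0.02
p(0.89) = -0.66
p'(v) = 0.26*v - 0.21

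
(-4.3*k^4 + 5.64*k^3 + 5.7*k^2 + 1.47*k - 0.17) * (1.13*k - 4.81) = -4.859*k^5 + 27.0562*k^4 - 20.6874*k^3 - 25.7559*k^2 - 7.2628*k + 0.8177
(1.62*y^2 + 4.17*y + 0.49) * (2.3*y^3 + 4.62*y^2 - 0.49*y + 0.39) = 3.726*y^5 + 17.0754*y^4 + 19.5986*y^3 + 0.8523*y^2 + 1.3862*y + 0.1911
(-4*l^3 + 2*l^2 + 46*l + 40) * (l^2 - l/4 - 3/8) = -4*l^5 + 3*l^4 + 47*l^3 + 111*l^2/4 - 109*l/4 - 15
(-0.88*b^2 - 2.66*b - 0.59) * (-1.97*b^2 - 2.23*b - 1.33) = 1.7336*b^4 + 7.2026*b^3 + 8.2645*b^2 + 4.8535*b + 0.7847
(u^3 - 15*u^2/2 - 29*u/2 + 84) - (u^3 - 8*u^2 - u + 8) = u^2/2 - 27*u/2 + 76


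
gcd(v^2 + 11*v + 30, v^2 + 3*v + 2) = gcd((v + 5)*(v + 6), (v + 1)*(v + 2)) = 1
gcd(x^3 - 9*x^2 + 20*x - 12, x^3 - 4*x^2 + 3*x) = x - 1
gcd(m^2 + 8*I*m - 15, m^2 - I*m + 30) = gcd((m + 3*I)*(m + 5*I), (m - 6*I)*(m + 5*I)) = m + 5*I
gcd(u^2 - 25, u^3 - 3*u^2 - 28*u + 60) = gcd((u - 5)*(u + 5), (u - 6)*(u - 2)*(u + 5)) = u + 5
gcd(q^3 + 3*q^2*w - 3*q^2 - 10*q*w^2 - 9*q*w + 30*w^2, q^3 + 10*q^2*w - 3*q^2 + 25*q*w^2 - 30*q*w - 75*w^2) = q^2 + 5*q*w - 3*q - 15*w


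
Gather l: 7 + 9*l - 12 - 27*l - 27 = -18*l - 32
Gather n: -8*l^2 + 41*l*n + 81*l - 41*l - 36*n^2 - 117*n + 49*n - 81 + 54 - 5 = -8*l^2 + 40*l - 36*n^2 + n*(41*l - 68) - 32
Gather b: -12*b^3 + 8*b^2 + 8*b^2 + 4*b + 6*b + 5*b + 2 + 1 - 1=-12*b^3 + 16*b^2 + 15*b + 2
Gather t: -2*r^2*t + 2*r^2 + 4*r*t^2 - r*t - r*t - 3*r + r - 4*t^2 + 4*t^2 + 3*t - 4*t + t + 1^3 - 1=2*r^2 + 4*r*t^2 - 2*r + t*(-2*r^2 - 2*r)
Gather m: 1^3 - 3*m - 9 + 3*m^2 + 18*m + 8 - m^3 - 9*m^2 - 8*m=-m^3 - 6*m^2 + 7*m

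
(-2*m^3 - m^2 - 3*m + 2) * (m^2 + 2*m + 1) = -2*m^5 - 5*m^4 - 7*m^3 - 5*m^2 + m + 2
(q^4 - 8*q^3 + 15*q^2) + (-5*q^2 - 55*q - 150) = q^4 - 8*q^3 + 10*q^2 - 55*q - 150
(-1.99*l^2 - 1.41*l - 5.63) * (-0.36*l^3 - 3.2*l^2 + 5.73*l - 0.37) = 0.7164*l^5 + 6.8756*l^4 - 4.8639*l^3 + 10.673*l^2 - 31.7382*l + 2.0831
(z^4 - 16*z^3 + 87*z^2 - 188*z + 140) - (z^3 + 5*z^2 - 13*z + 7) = z^4 - 17*z^3 + 82*z^2 - 175*z + 133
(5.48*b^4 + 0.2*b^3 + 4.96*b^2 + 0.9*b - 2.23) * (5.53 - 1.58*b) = -8.6584*b^5 + 29.9884*b^4 - 6.7308*b^3 + 26.0068*b^2 + 8.5004*b - 12.3319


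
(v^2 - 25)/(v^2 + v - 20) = (v - 5)/(v - 4)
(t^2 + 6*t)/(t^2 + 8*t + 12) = t/(t + 2)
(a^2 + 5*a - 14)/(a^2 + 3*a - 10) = (a + 7)/(a + 5)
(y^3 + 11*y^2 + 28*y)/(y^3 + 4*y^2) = (y + 7)/y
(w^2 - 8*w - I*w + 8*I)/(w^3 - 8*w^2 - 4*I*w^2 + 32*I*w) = (w - I)/(w*(w - 4*I))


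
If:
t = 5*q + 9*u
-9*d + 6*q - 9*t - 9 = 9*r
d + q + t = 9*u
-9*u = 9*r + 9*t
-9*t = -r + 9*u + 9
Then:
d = -981/925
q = 327/1850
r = 9/10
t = -267/370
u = -33/185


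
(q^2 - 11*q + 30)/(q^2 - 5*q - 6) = (q - 5)/(q + 1)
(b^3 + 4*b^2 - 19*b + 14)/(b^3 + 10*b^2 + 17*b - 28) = (b - 2)/(b + 4)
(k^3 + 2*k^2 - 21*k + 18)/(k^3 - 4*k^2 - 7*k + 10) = (k^2 + 3*k - 18)/(k^2 - 3*k - 10)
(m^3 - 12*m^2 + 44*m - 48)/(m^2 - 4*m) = m - 8 + 12/m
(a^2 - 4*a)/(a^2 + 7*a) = (a - 4)/(a + 7)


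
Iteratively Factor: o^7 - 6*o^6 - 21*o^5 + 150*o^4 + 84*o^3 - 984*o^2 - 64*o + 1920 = (o - 3)*(o^6 - 3*o^5 - 30*o^4 + 60*o^3 + 264*o^2 - 192*o - 640) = (o - 4)*(o - 3)*(o^5 + o^4 - 26*o^3 - 44*o^2 + 88*o + 160) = (o - 4)*(o - 3)*(o + 2)*(o^4 - o^3 - 24*o^2 + 4*o + 80) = (o - 4)*(o - 3)*(o - 2)*(o + 2)*(o^3 + o^2 - 22*o - 40) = (o - 5)*(o - 4)*(o - 3)*(o - 2)*(o + 2)*(o^2 + 6*o + 8) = (o - 5)*(o - 4)*(o - 3)*(o - 2)*(o + 2)*(o + 4)*(o + 2)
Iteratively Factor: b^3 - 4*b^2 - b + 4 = (b - 1)*(b^2 - 3*b - 4) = (b - 4)*(b - 1)*(b + 1)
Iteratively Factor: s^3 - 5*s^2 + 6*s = (s)*(s^2 - 5*s + 6) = s*(s - 2)*(s - 3)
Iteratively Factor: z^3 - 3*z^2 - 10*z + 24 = (z + 3)*(z^2 - 6*z + 8) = (z - 4)*(z + 3)*(z - 2)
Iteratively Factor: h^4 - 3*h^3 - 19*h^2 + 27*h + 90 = (h + 2)*(h^3 - 5*h^2 - 9*h + 45) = (h - 3)*(h + 2)*(h^2 - 2*h - 15) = (h - 3)*(h + 2)*(h + 3)*(h - 5)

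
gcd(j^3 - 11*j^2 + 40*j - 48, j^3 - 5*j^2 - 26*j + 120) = j - 4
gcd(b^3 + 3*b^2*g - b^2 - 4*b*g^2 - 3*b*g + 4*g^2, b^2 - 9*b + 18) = 1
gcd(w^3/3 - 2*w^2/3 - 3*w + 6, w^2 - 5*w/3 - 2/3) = w - 2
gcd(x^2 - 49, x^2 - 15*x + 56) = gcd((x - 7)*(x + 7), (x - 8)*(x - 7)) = x - 7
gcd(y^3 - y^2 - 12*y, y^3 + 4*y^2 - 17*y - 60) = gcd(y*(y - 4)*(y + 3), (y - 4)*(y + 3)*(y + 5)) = y^2 - y - 12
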